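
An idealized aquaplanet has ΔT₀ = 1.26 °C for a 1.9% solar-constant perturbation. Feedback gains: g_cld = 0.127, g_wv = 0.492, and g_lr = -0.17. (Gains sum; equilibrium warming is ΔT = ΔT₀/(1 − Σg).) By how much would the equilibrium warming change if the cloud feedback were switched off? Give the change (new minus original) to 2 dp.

Original: g = 0.449, ΔT = 1.26/(1−0.449) = 2.2868 °C.
Without cloud: g' = 0.322, ΔT' = 1.26/(1−0.322) = 1.8584 °C.
Change = 1.8584 − 2.2868 = -0.43 °C.

-0.43 °C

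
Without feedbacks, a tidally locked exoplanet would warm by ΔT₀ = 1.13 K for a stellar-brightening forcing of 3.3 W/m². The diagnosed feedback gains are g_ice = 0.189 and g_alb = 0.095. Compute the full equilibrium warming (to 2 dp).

Total gain g = 0.189 + 0.095 = 0.284.
Amplification A = 1/(1 − 0.284) = 1.397.
ΔT = 1.13 × 1.397 = 1.58 K.

1.58 K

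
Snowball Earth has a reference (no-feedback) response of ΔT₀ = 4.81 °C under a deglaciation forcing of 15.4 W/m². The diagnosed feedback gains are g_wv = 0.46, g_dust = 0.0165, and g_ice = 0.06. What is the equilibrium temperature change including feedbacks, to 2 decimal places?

Total gain g = 0.46 + 0.0165 + 0.06 = 0.5365.
Amplification A = 1/(1 − 0.5365) = 2.157.
ΔT = 4.81 × 2.157 = 10.38 °C.

10.38 °C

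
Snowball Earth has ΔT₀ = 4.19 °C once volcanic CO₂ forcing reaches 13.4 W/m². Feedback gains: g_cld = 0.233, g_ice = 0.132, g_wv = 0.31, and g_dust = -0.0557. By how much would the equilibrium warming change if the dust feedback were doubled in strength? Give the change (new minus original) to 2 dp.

Original: g = 0.6193, ΔT = 4.19/(1−0.6193) = 11.0060 °C.
With doubled dust: g' = 0.5636, ΔT' = 4.19/(1−0.5636) = 9.6013 °C.
Change = 9.6013 − 11.0060 = -1.40 °C.

-1.40 °C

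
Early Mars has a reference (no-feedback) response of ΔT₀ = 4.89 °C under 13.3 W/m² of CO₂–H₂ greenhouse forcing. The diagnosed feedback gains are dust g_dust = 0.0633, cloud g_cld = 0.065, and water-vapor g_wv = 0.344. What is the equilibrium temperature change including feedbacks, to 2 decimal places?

9.27 °C

Total gain g = 0.0633 + 0.065 + 0.344 = 0.4723.
Amplification A = 1/(1 − 0.4723) = 1.895.
ΔT = 4.89 × 1.895 = 9.27 °C.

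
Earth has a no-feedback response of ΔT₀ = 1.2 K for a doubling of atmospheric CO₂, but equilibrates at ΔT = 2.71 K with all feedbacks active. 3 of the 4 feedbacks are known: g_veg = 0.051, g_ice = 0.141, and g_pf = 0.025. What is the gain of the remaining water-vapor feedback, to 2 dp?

Amplification A = ΔT/ΔT₀ = 2.71/1.2 = 2.258.
Total gain g = 1 − 1/A = 1 − 1/2.258 = 0.5571.
Known gains sum to 0.051 + 0.141 + 0.025 = 0.217.
g_wv = 0.5571 − 0.217 = 0.34.

0.34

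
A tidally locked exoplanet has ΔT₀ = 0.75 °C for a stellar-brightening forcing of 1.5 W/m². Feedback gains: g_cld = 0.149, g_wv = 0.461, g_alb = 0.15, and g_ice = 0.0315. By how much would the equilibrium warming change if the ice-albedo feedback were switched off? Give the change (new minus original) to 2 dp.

-0.47 °C

Original: g = 0.7915, ΔT = 0.75/(1−0.7915) = 3.5971 °C.
Without ice-albedo: g' = 0.76, ΔT' = 0.75/(1−0.76) = 3.1250 °C.
Change = 3.1250 − 3.5971 = -0.47 °C.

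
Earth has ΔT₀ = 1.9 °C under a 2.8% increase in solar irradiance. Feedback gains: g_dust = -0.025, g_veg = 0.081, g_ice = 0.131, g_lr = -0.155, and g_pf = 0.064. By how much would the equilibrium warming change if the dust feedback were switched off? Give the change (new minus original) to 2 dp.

Original: g = 0.096, ΔT = 1.9/(1−0.096) = 2.1018 °C.
Without dust: g' = 0.121, ΔT' = 1.9/(1−0.121) = 2.1615 °C.
Change = 2.1615 − 2.1018 = 0.06 °C.

0.06 °C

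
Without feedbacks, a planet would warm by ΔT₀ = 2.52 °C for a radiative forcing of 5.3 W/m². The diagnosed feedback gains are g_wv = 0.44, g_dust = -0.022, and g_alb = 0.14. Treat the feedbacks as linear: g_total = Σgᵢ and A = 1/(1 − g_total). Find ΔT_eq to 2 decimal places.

5.70 °C

Total gain g = 0.44 − 0.022 + 0.14 = 0.558.
Amplification A = 1/(1 − 0.558) = 2.262.
ΔT = 2.52 × 2.262 = 5.70 °C.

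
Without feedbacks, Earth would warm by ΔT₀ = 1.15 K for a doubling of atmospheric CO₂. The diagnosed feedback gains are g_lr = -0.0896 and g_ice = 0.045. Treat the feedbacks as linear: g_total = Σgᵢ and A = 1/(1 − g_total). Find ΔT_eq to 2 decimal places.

1.10 K

Total gain g = -0.0896 + 0.045 = -0.0446.
Amplification A = 1/(1 + 0.0446) = 0.9573.
ΔT = 1.15 × 0.9573 = 1.10 K.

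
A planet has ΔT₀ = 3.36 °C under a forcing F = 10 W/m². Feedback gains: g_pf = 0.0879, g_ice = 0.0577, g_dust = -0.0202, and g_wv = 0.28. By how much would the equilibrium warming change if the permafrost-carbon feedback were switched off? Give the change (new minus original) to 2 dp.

-0.73 °C

Original: g = 0.4054, ΔT = 3.36/(1−0.4054) = 5.6509 °C.
Without permafrost-carbon: g' = 0.3175, ΔT' = 3.36/(1−0.3175) = 4.9231 °C.
Change = 4.9231 − 5.6509 = -0.73 °C.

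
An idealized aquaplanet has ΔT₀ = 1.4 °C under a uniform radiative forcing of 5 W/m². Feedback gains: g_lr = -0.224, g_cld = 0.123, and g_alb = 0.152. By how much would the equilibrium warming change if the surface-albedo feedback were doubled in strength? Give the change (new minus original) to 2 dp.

0.28 °C

Original: g = 0.051, ΔT = 1.4/(1−0.051) = 1.4752 °C.
With doubled surface-albedo: g' = 0.203, ΔT' = 1.4/(1−0.203) = 1.7566 °C.
Change = 1.7566 − 1.4752 = 0.28 °C.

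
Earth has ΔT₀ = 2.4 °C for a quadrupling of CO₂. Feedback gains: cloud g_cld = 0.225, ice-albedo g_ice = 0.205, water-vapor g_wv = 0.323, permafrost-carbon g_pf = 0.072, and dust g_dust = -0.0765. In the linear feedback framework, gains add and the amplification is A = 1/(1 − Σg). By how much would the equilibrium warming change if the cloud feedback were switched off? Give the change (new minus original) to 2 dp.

-4.51 °C

Original: g = 0.7485, ΔT = 2.4/(1−0.7485) = 9.5427 °C.
Without cloud: g' = 0.5235, ΔT' = 2.4/(1−0.5235) = 5.0367 °C.
Change = 5.0367 − 9.5427 = -4.51 °C.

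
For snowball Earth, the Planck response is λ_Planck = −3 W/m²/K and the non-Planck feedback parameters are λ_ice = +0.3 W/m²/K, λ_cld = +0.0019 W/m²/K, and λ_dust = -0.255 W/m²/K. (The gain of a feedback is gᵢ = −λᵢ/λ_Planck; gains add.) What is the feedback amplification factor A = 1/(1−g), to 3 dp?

1.016

Convert to gains: g_ice = 0.3/3 = 0.1; g_cld = 0.0019/3 = 0.000633; g_dust = -0.255/3 = -0.085.
Total gain g = 0.015633.
A = 1/(1 − 0.015633) = 1.016.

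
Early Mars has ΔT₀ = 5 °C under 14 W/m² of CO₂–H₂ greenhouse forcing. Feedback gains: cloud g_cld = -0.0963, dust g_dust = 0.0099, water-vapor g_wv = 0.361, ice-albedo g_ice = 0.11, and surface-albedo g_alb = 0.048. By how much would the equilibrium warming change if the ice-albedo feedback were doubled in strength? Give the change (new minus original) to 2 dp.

2.12 °C

Original: g = 0.4326, ΔT = 5/(1−0.4326) = 8.8121 °C.
With doubled ice-albedo: g' = 0.5426, ΔT' = 5/(1−0.5426) = 10.9314 °C.
Change = 10.9314 − 8.8121 = 2.12 °C.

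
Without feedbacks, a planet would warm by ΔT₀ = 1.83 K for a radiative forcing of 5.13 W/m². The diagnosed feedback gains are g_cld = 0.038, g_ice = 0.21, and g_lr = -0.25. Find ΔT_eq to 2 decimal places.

1.83 K

Total gain g = 0.038 + 0.21 − 0.25 = -0.002.
Amplification A = 1/(1 + 0.002) = 0.998.
ΔT = 1.83 × 0.998 = 1.83 K.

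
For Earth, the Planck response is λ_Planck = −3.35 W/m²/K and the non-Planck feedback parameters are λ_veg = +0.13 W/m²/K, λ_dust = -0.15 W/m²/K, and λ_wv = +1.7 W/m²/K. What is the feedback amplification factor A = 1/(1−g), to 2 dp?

Convert to gains: g_veg = 0.13/3.35 = 0.03881; g_dust = -0.15/3.35 = -0.04478; g_wv = 1.7/3.35 = 0.5075.
Total gain g = 0.50153.
A = 1/(1 − 0.50153) = 2.01.

2.01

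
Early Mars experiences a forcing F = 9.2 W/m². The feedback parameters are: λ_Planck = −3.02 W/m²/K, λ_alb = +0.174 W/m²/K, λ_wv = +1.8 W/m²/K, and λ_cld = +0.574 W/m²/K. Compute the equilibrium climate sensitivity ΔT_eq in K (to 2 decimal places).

19.49 K

Net feedback parameter λ = (−3.02) + (+0.174) + (+1.8) + (+0.574) = -0.472 W/m²/K.
ΔT = −F/λ = −9.2/(-0.472) = 19.49 K.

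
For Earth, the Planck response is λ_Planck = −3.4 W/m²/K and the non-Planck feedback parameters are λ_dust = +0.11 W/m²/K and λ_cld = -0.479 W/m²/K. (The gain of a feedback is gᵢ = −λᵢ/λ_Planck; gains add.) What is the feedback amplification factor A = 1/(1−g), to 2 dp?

0.90

Convert to gains: g_dust = 0.11/3.4 = 0.03235; g_cld = -0.479/3.4 = -0.1409.
Total gain g = -0.10855.
A = 1/(1 + 0.10855) = 0.90.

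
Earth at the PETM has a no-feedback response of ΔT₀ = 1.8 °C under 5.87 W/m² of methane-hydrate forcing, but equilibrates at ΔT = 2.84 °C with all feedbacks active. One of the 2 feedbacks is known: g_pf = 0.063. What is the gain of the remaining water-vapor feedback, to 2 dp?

0.30

Amplification A = ΔT/ΔT₀ = 2.84/1.8 = 1.578.
Total gain g = 1 − 1/A = 1 − 1/1.578 = 0.3663.
The known gain is 0.063.
g_wv = 0.3663 − 0.063 = 0.30.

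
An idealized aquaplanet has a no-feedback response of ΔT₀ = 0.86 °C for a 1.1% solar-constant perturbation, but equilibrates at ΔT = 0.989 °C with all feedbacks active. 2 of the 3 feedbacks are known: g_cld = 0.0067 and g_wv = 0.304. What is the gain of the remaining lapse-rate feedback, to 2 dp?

-0.18

Amplification A = ΔT/ΔT₀ = 0.989/0.86 = 1.15.
Total gain g = 1 − 1/A = 1 − 1/1.15 = 0.1304.
Known gains sum to 0.0067 + 0.304 = 0.3107.
g_lr = 0.1304 − 0.3107 = -0.18.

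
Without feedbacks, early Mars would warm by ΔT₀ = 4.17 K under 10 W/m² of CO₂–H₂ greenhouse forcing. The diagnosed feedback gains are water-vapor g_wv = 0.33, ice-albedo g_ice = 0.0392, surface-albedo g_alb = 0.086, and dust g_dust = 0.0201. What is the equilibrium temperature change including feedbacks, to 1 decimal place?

7.9 K

Total gain g = 0.33 + 0.0392 + 0.086 + 0.0201 = 0.4753.
Amplification A = 1/(1 − 0.4753) = 1.906.
ΔT = 4.17 × 1.906 = 7.9 K.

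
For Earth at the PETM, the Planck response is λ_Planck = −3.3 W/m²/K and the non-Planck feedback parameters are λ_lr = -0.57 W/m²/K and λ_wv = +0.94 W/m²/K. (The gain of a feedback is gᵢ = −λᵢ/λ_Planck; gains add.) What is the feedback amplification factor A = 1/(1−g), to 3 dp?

Convert to gains: g_lr = -0.57/3.3 = -0.1727; g_wv = 0.94/3.3 = 0.2848.
Total gain g = 0.1121.
A = 1/(1 − 0.1121) = 1.126.

1.126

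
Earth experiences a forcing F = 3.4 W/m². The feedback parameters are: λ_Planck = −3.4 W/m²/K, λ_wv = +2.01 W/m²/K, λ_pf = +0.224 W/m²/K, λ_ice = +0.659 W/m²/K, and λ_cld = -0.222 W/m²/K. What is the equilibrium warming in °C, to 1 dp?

Net feedback parameter λ = (−3.4) + (+2.01) + (+0.224) + (+0.659) + (-0.222) = -0.729 W/m²/K.
ΔT = −F/λ = −3.4/(-0.729) = 4.7 °C.

4.7 °C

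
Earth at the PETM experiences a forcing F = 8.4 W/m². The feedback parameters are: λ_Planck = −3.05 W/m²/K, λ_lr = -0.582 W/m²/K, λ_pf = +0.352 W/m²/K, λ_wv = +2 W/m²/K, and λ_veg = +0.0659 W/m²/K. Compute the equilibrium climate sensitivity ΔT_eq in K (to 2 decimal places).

Net feedback parameter λ = (−3.05) + (-0.582) + (+0.352) + (+2) + (+0.0659) = -1.2141 W/m²/K.
ΔT = −F/λ = −8.4/(-1.2141) = 6.92 K.

6.92 K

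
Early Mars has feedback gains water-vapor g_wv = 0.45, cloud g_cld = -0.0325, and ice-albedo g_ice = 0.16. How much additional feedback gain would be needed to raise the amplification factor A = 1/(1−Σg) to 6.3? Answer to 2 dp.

Current total gain = 0.5775.
Target gain for A = 6.3: g* = 1 − 1/6.3 = 0.8413.
Additional gain needed = 0.8413 − 0.5775 = 0.26.

0.26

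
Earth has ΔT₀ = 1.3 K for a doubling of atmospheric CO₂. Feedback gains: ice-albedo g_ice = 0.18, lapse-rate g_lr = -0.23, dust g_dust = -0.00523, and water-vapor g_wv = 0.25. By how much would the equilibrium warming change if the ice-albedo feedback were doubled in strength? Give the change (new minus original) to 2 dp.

Original: g = 0.19477, ΔT = 1.3/(1−0.19477) = 1.6144 K.
With doubled ice-albedo: g' = 0.37477, ΔT' = 1.3/(1−0.37477) = 2.0792 K.
Change = 2.0792 − 1.6144 = 0.46 K.

0.46 K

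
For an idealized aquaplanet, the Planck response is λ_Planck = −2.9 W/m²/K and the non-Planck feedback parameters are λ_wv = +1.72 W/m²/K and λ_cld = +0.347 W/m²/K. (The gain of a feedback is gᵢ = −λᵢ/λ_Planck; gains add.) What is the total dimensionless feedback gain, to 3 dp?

Convert to gains: g_wv = 1.72/2.9 = 0.5931; g_cld = 0.347/2.9 = 0.1197.
Total gain g = 0.7128.

0.713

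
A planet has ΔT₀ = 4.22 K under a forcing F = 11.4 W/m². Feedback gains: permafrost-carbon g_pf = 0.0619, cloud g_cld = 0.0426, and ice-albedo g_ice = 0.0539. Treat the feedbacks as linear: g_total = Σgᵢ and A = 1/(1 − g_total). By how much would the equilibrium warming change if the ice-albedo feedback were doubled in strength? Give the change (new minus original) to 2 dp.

0.34 K

Original: g = 0.1584, ΔT = 4.22/(1−0.1584) = 5.0143 K.
With doubled ice-albedo: g' = 0.2123, ΔT' = 4.22/(1−0.2123) = 5.3574 K.
Change = 5.3574 − 5.0143 = 0.34 K.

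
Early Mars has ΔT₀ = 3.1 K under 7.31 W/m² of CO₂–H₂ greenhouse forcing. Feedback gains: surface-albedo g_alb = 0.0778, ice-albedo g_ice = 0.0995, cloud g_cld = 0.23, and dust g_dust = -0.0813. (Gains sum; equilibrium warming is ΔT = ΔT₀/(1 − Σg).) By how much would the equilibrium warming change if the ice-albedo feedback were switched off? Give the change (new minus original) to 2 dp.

Original: g = 0.326, ΔT = 3.1/(1−0.326) = 4.5994 K.
Without ice-albedo: g' = 0.2265, ΔT' = 3.1/(1−0.2265) = 4.0078 K.
Change = 4.0078 − 4.5994 = -0.59 K.

-0.59 K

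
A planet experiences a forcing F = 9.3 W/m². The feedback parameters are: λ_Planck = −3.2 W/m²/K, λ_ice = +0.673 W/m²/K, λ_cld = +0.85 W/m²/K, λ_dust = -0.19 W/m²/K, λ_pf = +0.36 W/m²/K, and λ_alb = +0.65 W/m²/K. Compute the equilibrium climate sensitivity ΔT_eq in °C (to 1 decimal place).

10.9 °C

Net feedback parameter λ = (−3.2) + (+0.673) + (+0.85) + (-0.19) + (+0.36) + (+0.65) = -0.857 W/m²/K.
ΔT = −F/λ = −9.3/(-0.857) = 10.9 °C.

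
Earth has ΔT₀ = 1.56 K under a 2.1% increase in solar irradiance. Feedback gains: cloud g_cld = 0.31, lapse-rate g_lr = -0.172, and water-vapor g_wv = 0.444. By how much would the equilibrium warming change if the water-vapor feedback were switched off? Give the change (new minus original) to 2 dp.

Original: g = 0.582, ΔT = 1.56/(1−0.582) = 3.7321 K.
Without water-vapor: g' = 0.138, ΔT' = 1.56/(1−0.138) = 1.8097 K.
Change = 1.8097 − 3.7321 = -1.92 K.

-1.92 K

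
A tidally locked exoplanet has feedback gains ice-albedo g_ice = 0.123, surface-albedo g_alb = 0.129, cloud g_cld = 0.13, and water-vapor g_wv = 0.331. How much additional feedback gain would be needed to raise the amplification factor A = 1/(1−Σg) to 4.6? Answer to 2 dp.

0.07

Current total gain = 0.713.
Target gain for A = 4.6: g* = 1 − 1/4.6 = 0.7826.
Additional gain needed = 0.7826 − 0.713 = 0.07.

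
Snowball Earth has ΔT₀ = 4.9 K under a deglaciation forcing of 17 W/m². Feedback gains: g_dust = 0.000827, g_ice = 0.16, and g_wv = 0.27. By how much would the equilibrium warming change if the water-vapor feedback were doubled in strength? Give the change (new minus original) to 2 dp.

Original: g = 0.430827, ΔT = 4.9/(1−0.430827) = 8.6090 K.
With doubled water-vapor: g' = 0.700827, ΔT' = 4.9/(1−0.700827) = 16.3785 K.
Change = 16.3785 − 8.6090 = 7.77 K.

7.77 K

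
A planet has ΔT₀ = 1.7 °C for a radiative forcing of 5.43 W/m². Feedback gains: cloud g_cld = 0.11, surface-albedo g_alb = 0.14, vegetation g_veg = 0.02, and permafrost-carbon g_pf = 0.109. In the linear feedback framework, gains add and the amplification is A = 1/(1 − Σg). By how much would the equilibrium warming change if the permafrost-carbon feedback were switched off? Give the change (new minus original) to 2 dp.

Original: g = 0.379, ΔT = 1.7/(1−0.379) = 2.7375 °C.
Without permafrost-carbon: g' = 0.27, ΔT' = 1.7/(1−0.27) = 2.3288 °C.
Change = 2.3288 − 2.7375 = -0.41 °C.

-0.41 °C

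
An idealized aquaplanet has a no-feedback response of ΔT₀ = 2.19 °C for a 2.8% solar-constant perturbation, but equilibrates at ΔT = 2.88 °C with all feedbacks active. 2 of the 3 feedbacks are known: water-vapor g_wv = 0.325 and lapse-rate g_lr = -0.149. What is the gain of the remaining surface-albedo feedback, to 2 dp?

Amplification A = ΔT/ΔT₀ = 2.88/2.19 = 1.315.
Total gain g = 1 − 1/A = 1 − 1/1.315 = 0.2395.
Known gains sum to 0.325 − 0.149 = 0.176.
g_alb = 0.2395 − 0.176 = 0.06.

0.06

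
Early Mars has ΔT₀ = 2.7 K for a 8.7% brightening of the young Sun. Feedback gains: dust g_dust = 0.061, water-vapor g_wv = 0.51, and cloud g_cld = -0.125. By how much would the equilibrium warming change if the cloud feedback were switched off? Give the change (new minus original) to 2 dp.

1.42 K

Original: g = 0.446, ΔT = 2.7/(1−0.446) = 4.8736 K.
Without cloud: g' = 0.571, ΔT' = 2.7/(1−0.571) = 6.2937 K.
Change = 6.2937 − 4.8736 = 1.42 K.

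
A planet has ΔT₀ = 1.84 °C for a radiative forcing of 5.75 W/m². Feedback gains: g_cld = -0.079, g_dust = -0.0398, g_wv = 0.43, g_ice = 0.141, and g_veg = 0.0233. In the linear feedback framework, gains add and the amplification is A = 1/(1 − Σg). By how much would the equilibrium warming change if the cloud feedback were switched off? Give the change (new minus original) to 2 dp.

Original: g = 0.4755, ΔT = 1.84/(1−0.4755) = 3.5081 °C.
Without cloud: g' = 0.5545, ΔT' = 1.84/(1−0.5545) = 4.1302 °C.
Change = 4.1302 − 3.5081 = 0.62 °C.

0.62 °C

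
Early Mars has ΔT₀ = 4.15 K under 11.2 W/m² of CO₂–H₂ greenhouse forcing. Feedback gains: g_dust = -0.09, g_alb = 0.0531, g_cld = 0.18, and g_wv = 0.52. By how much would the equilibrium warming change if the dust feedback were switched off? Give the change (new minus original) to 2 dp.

Original: g = 0.6631, ΔT = 4.15/(1−0.6631) = 12.3182 K.
Without dust: g' = 0.7531, ΔT' = 4.15/(1−0.7531) = 16.8084 K.
Change = 16.8084 − 12.3182 = 4.49 K.

4.49 K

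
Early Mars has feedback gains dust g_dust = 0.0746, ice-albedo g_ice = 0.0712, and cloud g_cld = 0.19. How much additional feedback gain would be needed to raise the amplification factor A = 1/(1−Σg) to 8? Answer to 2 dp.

0.54

Current total gain = 0.3358.
Target gain for A = 8: g* = 1 − 1/8 = 0.875.
Additional gain needed = 0.875 − 0.3358 = 0.54.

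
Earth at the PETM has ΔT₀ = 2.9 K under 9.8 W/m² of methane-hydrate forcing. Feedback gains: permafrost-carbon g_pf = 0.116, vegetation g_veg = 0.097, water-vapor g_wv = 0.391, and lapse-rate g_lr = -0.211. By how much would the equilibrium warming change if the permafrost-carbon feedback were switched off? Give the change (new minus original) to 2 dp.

-0.77 K

Original: g = 0.393, ΔT = 2.9/(1−0.393) = 4.7776 K.
Without permafrost-carbon: g' = 0.277, ΔT' = 2.9/(1−0.277) = 4.0111 K.
Change = 4.0111 − 4.7776 = -0.77 K.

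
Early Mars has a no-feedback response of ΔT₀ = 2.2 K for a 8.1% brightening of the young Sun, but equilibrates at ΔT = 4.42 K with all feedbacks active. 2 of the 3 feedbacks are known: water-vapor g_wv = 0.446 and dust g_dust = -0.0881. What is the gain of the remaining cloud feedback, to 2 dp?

Amplification A = ΔT/ΔT₀ = 4.42/2.2 = 2.009.
Total gain g = 1 − 1/A = 1 − 1/2.009 = 0.5022.
Known gains sum to 0.446 − 0.0881 = 0.3579.
g_cld = 0.5022 − 0.3579 = 0.14.

0.14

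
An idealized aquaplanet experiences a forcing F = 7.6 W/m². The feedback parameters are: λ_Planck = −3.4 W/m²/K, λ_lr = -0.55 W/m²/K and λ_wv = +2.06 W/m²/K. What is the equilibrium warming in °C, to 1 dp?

Net feedback parameter λ = (−3.4) + (-0.55) + (+2.06) = -1.89 W/m²/K.
ΔT = −F/λ = −7.6/(-1.89) = 4.0 °C.

4.0 °C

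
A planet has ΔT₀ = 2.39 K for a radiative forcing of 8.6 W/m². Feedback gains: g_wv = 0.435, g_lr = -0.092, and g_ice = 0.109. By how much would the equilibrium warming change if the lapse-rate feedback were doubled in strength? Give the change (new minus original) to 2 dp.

Original: g = 0.452, ΔT = 2.39/(1−0.452) = 4.3613 K.
With doubled lapse-rate: g' = 0.36, ΔT' = 2.39/(1−0.36) = 3.7344 K.
Change = 3.7344 − 4.3613 = -0.63 K.

-0.63 K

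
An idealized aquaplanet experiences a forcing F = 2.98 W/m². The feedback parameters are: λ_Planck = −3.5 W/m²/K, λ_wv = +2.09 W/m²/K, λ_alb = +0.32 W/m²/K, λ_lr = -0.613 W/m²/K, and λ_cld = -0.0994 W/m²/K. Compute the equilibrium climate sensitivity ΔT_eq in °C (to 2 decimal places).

Net feedback parameter λ = (−3.5) + (+2.09) + (+0.32) + (-0.613) + (-0.0994) = -1.8024 W/m²/K.
ΔT = −F/λ = −2.98/(-1.8024) = 1.65 °C.

1.65 °C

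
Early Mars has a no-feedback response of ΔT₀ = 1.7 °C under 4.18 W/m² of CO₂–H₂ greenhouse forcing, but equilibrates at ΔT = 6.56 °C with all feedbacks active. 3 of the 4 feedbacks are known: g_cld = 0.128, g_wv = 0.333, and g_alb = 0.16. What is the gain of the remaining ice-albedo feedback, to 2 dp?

Amplification A = ΔT/ΔT₀ = 6.56/1.7 = 3.859.
Total gain g = 1 − 1/A = 1 − 1/3.859 = 0.7409.
Known gains sum to 0.128 + 0.333 + 0.16 = 0.621.
g_ice = 0.7409 − 0.621 = 0.12.

0.12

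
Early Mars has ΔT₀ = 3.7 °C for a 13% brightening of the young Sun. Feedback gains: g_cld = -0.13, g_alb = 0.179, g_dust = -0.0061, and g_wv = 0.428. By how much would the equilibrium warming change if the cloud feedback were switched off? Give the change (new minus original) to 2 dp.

2.28 °C

Original: g = 0.4709, ΔT = 3.7/(1−0.4709) = 6.9930 °C.
Without cloud: g' = 0.6009, ΔT' = 3.7/(1−0.6009) = 9.2709 °C.
Change = 9.2709 − 6.9930 = 2.28 °C.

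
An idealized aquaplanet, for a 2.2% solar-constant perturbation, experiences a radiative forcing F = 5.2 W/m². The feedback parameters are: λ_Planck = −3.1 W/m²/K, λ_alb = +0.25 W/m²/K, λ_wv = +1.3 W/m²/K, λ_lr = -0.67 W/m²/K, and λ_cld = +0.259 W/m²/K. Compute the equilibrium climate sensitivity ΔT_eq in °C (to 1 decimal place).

2.7 °C

Net feedback parameter λ = (−3.1) + (+0.25) + (+1.3) + (-0.67) + (+0.259) = -1.961 W/m²/K.
ΔT = −F/λ = −5.2/(-1.961) = 2.7 °C.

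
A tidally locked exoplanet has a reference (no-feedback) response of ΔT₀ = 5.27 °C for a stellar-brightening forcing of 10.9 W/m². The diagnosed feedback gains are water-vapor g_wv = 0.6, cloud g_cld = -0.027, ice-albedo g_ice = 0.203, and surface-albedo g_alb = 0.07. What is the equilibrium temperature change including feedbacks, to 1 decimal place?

34.2 °C

Total gain g = 0.6 − 0.027 + 0.203 + 0.07 = 0.846.
Amplification A = 1/(1 − 0.846) = 6.494.
ΔT = 5.27 × 6.494 = 34.2 °C.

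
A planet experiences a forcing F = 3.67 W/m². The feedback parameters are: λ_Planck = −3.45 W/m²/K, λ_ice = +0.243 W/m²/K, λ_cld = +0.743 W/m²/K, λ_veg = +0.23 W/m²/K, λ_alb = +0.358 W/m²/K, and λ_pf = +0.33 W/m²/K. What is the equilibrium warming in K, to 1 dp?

2.4 K

Net feedback parameter λ = (−3.45) + (+0.243) + (+0.743) + (+0.23) + (+0.358) + (+0.33) = -1.546 W/m²/K.
ΔT = −F/λ = −3.67/(-1.546) = 2.4 K.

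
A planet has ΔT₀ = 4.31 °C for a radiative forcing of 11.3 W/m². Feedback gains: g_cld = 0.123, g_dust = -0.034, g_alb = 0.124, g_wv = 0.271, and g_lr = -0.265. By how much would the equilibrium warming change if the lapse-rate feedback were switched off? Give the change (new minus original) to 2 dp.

2.83 °C

Original: g = 0.219, ΔT = 4.31/(1−0.219) = 5.5186 °C.
Without lapse-rate: g' = 0.484, ΔT' = 4.31/(1−0.484) = 8.3527 °C.
Change = 8.3527 − 5.5186 = 2.83 °C.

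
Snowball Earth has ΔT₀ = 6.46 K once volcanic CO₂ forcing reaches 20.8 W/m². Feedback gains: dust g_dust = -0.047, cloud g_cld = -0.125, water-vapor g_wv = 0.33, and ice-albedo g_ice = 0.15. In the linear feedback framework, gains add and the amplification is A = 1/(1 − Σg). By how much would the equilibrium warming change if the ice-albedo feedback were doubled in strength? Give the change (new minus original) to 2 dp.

Original: g = 0.308, ΔT = 6.46/(1−0.308) = 9.3353 K.
With doubled ice-albedo: g' = 0.458, ΔT' = 6.46/(1−0.458) = 11.9188 K.
Change = 11.9188 − 9.3353 = 2.58 K.

2.58 K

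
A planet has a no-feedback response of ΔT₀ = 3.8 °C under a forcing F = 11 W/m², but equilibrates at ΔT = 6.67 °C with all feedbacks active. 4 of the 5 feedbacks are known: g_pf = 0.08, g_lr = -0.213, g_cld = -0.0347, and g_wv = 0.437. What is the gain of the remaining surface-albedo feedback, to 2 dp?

0.16

Amplification A = ΔT/ΔT₀ = 6.67/3.8 = 1.755.
Total gain g = 1 − 1/A = 1 − 1/1.755 = 0.4302.
Known gains sum to 0.08 − 0.213 − 0.0347 + 0.437 = 0.2693.
g_alb = 0.4302 − 0.2693 = 0.16.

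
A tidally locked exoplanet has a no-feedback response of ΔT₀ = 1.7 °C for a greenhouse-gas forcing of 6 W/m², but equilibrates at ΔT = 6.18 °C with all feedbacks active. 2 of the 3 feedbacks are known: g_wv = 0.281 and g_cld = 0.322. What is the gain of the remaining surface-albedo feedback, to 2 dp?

0.12

Amplification A = ΔT/ΔT₀ = 6.18/1.7 = 3.635.
Total gain g = 1 − 1/A = 1 − 1/3.635 = 0.7249.
Known gains sum to 0.281 + 0.322 = 0.603.
g_alb = 0.7249 − 0.603 = 0.12.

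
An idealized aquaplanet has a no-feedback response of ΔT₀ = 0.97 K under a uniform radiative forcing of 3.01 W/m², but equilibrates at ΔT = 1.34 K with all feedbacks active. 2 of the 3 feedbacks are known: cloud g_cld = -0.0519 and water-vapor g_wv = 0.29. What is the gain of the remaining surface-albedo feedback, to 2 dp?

Amplification A = ΔT/ΔT₀ = 1.34/0.97 = 1.381.
Total gain g = 1 − 1/A = 1 − 1/1.381 = 0.2759.
Known gains sum to -0.0519 + 0.29 = 0.2381.
g_alb = 0.2759 − 0.2381 = 0.04.

0.04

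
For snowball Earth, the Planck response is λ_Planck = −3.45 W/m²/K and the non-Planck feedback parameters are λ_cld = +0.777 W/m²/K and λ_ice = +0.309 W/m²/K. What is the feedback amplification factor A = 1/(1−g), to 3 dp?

1.459

Convert to gains: g_cld = 0.777/3.45 = 0.2252; g_ice = 0.309/3.45 = 0.08957.
Total gain g = 0.31477.
A = 1/(1 − 0.31477) = 1.459.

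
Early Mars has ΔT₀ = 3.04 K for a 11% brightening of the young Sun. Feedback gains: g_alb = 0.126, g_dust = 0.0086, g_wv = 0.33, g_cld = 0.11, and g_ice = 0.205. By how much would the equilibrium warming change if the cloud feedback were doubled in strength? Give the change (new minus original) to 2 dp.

13.74 K

Original: g = 0.7796, ΔT = 3.04/(1−0.7796) = 13.7931 K.
With doubled cloud: g' = 0.8896, ΔT' = 3.04/(1−0.8896) = 27.5362 K.
Change = 27.5362 − 13.7931 = 13.74 K.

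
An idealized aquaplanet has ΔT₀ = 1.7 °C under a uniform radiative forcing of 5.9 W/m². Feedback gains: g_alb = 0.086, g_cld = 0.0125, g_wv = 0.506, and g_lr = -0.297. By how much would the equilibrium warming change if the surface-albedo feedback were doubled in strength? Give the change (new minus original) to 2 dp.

0.35 °C

Original: g = 0.3075, ΔT = 1.7/(1−0.3075) = 2.4549 °C.
With doubled surface-albedo: g' = 0.3935, ΔT' = 1.7/(1−0.3935) = 2.8030 °C.
Change = 2.8030 − 2.4549 = 0.35 °C.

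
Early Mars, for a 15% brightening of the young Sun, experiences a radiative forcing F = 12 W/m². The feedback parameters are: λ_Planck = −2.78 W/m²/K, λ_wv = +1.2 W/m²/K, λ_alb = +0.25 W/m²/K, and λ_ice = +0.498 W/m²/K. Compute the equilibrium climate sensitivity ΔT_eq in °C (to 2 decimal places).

14.42 °C

Net feedback parameter λ = (−2.78) + (+1.2) + (+0.25) + (+0.498) = -0.832 W/m²/K.
ΔT = −F/λ = −12/(-0.832) = 14.42 °C.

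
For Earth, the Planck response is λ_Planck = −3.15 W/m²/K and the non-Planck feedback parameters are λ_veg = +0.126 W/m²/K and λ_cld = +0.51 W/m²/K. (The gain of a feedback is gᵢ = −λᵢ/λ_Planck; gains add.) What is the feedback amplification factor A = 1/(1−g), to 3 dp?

Convert to gains: g_veg = 0.126/3.15 = 0.04; g_cld = 0.51/3.15 = 0.1619.
Total gain g = 0.2019.
A = 1/(1 − 0.2019) = 1.253.

1.253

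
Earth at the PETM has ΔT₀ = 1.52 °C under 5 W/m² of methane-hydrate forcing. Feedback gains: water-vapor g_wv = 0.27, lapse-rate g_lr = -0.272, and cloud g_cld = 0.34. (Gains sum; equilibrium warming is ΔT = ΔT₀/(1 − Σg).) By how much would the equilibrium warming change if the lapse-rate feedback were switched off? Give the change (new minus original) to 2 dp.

Original: g = 0.338, ΔT = 1.52/(1−0.338) = 2.2961 °C.
Without lapse-rate: g' = 0.61, ΔT' = 1.52/(1−0.61) = 3.8974 °C.
Change = 3.8974 − 2.2961 = 1.60 °C.

1.60 °C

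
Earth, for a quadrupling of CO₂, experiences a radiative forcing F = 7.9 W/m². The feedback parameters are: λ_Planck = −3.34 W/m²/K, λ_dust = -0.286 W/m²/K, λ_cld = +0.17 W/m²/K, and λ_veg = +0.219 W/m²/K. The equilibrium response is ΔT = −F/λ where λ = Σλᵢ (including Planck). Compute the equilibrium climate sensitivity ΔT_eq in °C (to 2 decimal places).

Net feedback parameter λ = (−3.34) + (-0.286) + (+0.17) + (+0.219) = -3.237 W/m²/K.
ΔT = −F/λ = −7.9/(-3.237) = 2.44 °C.

2.44 °C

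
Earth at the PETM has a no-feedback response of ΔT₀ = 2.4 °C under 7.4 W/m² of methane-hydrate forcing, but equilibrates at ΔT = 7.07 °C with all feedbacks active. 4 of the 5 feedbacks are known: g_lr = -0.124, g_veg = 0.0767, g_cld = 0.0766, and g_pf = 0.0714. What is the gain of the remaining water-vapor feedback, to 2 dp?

0.56

Amplification A = ΔT/ΔT₀ = 7.07/2.4 = 2.946.
Total gain g = 1 − 1/A = 1 − 1/2.946 = 0.6606.
Known gains sum to -0.124 + 0.0767 + 0.0766 + 0.0714 = 0.1007.
g_wv = 0.6606 − 0.1007 = 0.56.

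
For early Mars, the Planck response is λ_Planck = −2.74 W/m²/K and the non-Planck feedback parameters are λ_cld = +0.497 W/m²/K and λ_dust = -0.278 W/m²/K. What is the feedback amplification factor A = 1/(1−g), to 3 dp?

1.087

Convert to gains: g_cld = 0.497/2.74 = 0.1814; g_dust = -0.278/2.74 = -0.1015.
Total gain g = 0.0799.
A = 1/(1 − 0.0799) = 1.087.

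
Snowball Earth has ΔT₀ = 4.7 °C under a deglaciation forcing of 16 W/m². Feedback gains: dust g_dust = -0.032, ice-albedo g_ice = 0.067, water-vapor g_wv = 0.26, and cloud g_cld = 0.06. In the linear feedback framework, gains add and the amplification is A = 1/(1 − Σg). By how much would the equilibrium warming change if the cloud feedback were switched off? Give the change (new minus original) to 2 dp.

-0.62 °C

Original: g = 0.355, ΔT = 4.7/(1−0.355) = 7.2868 °C.
Without cloud: g' = 0.295, ΔT' = 4.7/(1−0.295) = 6.6667 °C.
Change = 6.6667 − 7.2868 = -0.62 °C.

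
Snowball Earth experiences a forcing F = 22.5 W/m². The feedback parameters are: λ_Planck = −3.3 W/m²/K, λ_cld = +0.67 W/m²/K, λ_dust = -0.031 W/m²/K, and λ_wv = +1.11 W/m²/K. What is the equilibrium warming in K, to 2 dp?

Net feedback parameter λ = (−3.3) + (+0.67) + (-0.031) + (+1.11) = -1.551 W/m²/K.
ΔT = −F/λ = −22.5/(-1.551) = 14.51 K.

14.51 K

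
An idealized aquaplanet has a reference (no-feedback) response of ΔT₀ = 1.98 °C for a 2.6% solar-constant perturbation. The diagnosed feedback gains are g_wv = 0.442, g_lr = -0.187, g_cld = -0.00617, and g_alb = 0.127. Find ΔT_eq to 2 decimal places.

Total gain g = 0.442 − 0.187 − 0.00617 + 0.127 = 0.37583.
Amplification A = 1/(1 − 0.37583) = 1.602.
ΔT = 1.98 × 1.602 = 3.17 °C.

3.17 °C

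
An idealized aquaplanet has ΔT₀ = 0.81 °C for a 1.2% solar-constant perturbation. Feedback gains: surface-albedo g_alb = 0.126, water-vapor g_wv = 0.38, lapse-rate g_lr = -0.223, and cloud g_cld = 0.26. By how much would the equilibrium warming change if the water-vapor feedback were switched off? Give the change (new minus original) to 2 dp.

-0.80 °C

Original: g = 0.543, ΔT = 0.81/(1−0.543) = 1.7724 °C.
Without water-vapor: g' = 0.163, ΔT' = 0.81/(1−0.163) = 0.9677 °C.
Change = 0.9677 − 1.7724 = -0.80 °C.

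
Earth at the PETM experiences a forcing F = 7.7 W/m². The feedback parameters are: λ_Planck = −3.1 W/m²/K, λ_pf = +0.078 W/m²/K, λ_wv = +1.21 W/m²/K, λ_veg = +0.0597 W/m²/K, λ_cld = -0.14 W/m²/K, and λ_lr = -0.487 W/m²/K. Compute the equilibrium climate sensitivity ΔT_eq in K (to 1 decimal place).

Net feedback parameter λ = (−3.1) + (+0.078) + (+1.21) + (+0.0597) + (-0.14) + (-0.487) = -2.3793 W/m²/K.
ΔT = −F/λ = −7.7/(-2.3793) = 3.2 K.

3.2 K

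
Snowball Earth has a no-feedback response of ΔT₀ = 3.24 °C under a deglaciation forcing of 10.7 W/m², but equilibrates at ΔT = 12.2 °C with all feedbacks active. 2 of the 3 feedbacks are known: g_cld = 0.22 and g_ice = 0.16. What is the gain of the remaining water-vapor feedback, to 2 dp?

Amplification A = ΔT/ΔT₀ = 12.2/3.24 = 3.765.
Total gain g = 1 − 1/A = 1 − 1/3.765 = 0.7344.
Known gains sum to 0.22 + 0.16 = 0.38.
g_wv = 0.7344 − 0.38 = 0.35.

0.35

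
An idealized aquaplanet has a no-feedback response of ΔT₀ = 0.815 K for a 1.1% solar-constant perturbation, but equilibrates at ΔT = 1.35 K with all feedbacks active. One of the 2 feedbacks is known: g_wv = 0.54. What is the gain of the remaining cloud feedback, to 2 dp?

Amplification A = ΔT/ΔT₀ = 1.35/0.815 = 1.656.
Total gain g = 1 − 1/A = 1 − 1/1.656 = 0.3961.
The known gain is 0.54.
g_cld = 0.3961 − 0.54 = -0.14.

-0.14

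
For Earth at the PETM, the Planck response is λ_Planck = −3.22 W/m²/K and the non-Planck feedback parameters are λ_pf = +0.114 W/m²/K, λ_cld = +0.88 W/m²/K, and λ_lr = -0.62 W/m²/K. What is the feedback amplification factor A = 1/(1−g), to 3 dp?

1.131

Convert to gains: g_pf = 0.114/3.22 = 0.0354; g_cld = 0.88/3.22 = 0.2733; g_lr = -0.62/3.22 = -0.1925.
Total gain g = 0.1162.
A = 1/(1 − 0.1162) = 1.131.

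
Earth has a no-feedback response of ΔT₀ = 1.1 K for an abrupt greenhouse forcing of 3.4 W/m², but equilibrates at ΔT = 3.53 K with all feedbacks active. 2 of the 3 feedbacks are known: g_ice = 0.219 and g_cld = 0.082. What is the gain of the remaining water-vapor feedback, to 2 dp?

Amplification A = ΔT/ΔT₀ = 3.53/1.1 = 3.209.
Total gain g = 1 − 1/A = 1 − 1/3.209 = 0.6884.
Known gains sum to 0.219 + 0.082 = 0.301.
g_wv = 0.6884 − 0.301 = 0.39.

0.39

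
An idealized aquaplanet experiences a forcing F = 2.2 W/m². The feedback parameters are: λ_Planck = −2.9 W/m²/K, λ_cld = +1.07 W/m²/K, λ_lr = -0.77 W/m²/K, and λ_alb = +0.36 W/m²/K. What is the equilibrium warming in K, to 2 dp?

Net feedback parameter λ = (−2.9) + (+1.07) + (-0.77) + (+0.36) = -2.24 W/m²/K.
ΔT = −F/λ = −2.2/(-2.24) = 0.98 K.

0.98 K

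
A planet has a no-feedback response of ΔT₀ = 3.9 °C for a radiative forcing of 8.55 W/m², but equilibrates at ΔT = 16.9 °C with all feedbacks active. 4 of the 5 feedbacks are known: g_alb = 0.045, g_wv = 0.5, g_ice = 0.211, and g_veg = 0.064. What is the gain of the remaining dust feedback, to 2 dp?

-0.05

Amplification A = ΔT/ΔT₀ = 16.9/3.9 = 4.333.
Total gain g = 1 − 1/A = 1 − 1/4.333 = 0.7692.
Known gains sum to 0.045 + 0.5 + 0.211 + 0.064 = 0.82.
g_dust = 0.7692 − 0.82 = -0.05.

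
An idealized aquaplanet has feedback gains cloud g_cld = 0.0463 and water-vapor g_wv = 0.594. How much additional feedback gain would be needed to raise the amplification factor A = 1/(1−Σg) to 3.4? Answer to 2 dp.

Current total gain = 0.6403.
Target gain for A = 3.4: g* = 1 − 1/3.4 = 0.7059.
Additional gain needed = 0.7059 − 0.6403 = 0.07.

0.07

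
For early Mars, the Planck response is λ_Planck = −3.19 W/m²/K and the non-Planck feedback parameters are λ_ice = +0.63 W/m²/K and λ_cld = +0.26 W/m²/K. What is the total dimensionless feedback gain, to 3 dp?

0.279

Convert to gains: g_ice = 0.63/3.19 = 0.1975; g_cld = 0.26/3.19 = 0.0815.
Total gain g = 0.279.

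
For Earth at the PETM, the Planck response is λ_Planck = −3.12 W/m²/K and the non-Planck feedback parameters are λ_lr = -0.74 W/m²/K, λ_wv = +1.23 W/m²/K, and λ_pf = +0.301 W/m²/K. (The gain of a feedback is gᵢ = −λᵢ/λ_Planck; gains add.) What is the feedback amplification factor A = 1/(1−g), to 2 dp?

1.34

Convert to gains: g_lr = -0.74/3.12 = -0.2372; g_wv = 1.23/3.12 = 0.3942; g_pf = 0.301/3.12 = 0.09647.
Total gain g = 0.25347.
A = 1/(1 − 0.25347) = 1.34.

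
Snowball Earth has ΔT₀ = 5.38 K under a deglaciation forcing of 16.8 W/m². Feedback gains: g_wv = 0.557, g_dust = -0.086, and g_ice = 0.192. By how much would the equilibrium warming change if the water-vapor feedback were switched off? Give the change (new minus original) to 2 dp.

-9.95 K

Original: g = 0.663, ΔT = 5.38/(1−0.663) = 15.9644 K.
Without water-vapor: g' = 0.106, ΔT' = 5.38/(1−0.106) = 6.0179 K.
Change = 6.0179 − 15.9644 = -9.95 K.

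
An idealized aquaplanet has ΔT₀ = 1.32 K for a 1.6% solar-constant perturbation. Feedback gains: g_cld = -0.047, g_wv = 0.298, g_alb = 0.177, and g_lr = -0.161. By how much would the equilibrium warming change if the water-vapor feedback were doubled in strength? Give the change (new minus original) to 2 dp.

Original: g = 0.267, ΔT = 1.32/(1−0.267) = 1.8008 K.
With doubled water-vapor: g' = 0.565, ΔT' = 1.32/(1−0.565) = 3.0345 K.
Change = 3.0345 − 1.8008 = 1.23 K.

1.23 K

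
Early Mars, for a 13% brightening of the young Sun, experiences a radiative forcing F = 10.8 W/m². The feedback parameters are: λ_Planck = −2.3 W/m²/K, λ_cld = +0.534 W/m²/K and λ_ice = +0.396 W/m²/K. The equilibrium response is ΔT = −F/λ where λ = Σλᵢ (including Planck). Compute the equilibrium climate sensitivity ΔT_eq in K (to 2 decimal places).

Net feedback parameter λ = (−2.3) + (+0.534) + (+0.396) = -1.37 W/m²/K.
ΔT = −F/λ = −10.8/(-1.37) = 7.88 K.

7.88 K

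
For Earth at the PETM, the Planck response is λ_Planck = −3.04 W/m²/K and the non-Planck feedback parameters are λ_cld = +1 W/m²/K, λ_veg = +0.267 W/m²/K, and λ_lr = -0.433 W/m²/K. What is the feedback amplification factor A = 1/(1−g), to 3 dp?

1.378

Convert to gains: g_cld = 1/3.04 = 0.3289; g_veg = 0.267/3.04 = 0.08783; g_lr = -0.433/3.04 = -0.1424.
Total gain g = 0.27433.
A = 1/(1 − 0.27433) = 1.378.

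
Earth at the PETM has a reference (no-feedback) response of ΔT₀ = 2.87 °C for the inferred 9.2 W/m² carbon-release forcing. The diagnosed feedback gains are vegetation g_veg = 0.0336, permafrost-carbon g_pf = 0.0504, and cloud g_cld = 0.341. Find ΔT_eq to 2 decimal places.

Total gain g = 0.0336 + 0.0504 + 0.341 = 0.425.
Amplification A = 1/(1 − 0.425) = 1.739.
ΔT = 2.87 × 1.739 = 4.99 °C.

4.99 °C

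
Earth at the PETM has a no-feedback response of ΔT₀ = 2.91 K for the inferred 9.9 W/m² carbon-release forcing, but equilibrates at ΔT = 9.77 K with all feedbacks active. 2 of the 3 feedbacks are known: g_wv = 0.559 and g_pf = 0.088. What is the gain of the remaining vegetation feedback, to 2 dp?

Amplification A = ΔT/ΔT₀ = 9.77/2.91 = 3.357.
Total gain g = 1 − 1/A = 1 − 1/3.357 = 0.7021.
Known gains sum to 0.559 + 0.088 = 0.647.
g_veg = 0.7021 − 0.647 = 0.06.

0.06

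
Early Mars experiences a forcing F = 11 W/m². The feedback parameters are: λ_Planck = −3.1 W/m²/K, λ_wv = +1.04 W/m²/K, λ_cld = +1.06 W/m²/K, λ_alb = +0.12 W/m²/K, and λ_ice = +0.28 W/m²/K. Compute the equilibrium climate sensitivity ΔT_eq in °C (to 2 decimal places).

Net feedback parameter λ = (−3.1) + (+1.04) + (+1.06) + (+0.12) + (+0.28) = -0.6 W/m²/K.
ΔT = −F/λ = −11/(-0.6) = 18.33 °C.

18.33 °C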